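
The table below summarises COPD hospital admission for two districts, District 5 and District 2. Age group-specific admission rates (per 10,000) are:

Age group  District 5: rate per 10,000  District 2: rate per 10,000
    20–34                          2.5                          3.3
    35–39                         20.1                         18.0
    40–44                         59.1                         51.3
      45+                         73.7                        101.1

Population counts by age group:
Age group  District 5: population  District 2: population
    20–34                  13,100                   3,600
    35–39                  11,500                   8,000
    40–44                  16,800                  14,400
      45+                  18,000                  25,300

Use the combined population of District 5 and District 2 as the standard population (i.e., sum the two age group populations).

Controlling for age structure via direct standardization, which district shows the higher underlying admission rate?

District 2

Combined standard total = 110,700; weights = 0.1509, 0.1762, 0.2818, 0.3911.
District 5: 0.1509×2.5 + 0.1762×20.1 + 0.2818×59.1 + 0.3911×73.7 = 49.4023 per 10,000.
District 2: 0.1509×3.3 + 0.1762×18.0 + 0.2818×51.3 + 0.3911×101.1 = 57.6721 per 10,000.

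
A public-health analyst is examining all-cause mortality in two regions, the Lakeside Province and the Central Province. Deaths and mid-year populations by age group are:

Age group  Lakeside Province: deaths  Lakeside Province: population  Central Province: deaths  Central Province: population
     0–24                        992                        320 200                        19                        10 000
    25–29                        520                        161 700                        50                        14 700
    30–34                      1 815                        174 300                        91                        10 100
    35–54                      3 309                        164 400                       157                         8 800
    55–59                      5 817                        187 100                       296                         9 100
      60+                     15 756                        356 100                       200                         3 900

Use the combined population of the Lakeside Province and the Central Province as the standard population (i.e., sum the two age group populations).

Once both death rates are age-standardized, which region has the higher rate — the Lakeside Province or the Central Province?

Age-specific rates per 1 000 for the Lakeside Province: 3.098, 3.216, 10.413, 20.128, 31.090, 44.246.
For the Central Province: 1.900, 3.401, 9.010, 17.841, 32.527, 51.282.
Combined standard total = 1 420 400; weights = 0.2325, 0.1242, 0.1298, 0.1219, 0.1381, 0.2534.
The Lakeside Province: 0.2325×3.098 + 0.1242×3.216 + 0.1298×10.413 + 0.1219×20.128 + 0.1381×31.090 + 0.2534×44.246 = 20.4344 per 1 000.
The Central Province: 0.2325×1.900 + 0.1242×3.401 + 0.1298×9.010 + 0.1219×17.841 + 0.1381×32.527 + 0.2534×51.282 = 21.6997 per 1 000.
The crude rates (20.68 vs 14.36) would put the Lakeside Province higher, but that reflects its age composition; once standardized to a common age structure, the Central Province has the higher underlying rate.

Central Province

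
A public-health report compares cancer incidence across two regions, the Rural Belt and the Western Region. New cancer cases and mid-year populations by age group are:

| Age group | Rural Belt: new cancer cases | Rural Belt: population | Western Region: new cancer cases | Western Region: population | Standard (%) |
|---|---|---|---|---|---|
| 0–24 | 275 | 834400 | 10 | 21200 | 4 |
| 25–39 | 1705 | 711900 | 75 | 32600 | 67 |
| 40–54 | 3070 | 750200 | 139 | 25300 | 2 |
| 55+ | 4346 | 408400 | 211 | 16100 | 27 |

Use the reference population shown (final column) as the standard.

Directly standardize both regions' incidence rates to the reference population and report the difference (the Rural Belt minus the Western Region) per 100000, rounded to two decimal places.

-63.58

Age-specific rates per 100000 for the Rural Belt: 32.96, 239.50, 409.22, 1064.15.
For the Western Region: 47.17, 230.06, 549.41, 1310.56.
Standard weights: 0.04, 0.67, 0.02, 0.27.
The Rural Belt: 0.0400×32.96 + 0.6700×239.50 + 0.0200×409.22 + 0.2700×1064.15 = 457.2890 per 100000.
The Western Region: 0.0400×47.17 + 0.6700×230.06 + 0.0200×549.41 + 0.2700×1310.56 = 520.8670 per 100000.
Difference = 457.2890 − 520.8670 = -63.5780.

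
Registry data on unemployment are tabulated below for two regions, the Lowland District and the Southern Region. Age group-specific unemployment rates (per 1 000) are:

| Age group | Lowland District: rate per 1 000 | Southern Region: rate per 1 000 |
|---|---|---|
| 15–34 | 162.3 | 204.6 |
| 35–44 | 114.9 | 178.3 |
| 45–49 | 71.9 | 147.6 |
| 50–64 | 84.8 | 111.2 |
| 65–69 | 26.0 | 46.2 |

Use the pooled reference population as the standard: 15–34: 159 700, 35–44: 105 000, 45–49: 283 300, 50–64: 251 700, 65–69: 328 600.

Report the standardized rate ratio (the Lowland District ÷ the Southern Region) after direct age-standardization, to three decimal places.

0.647

Standard total = 1 128 300; weights = 0.1415, 0.0931, 0.2511, 0.2231, 0.2912.
The Lowland District: 0.1415×162.3 + 0.0931×114.9 + 0.2511×71.9 + 0.2231×84.8 + 0.2912×26.0 = 78.2069 per 1 000.
The Southern Region: 0.1415×204.6 + 0.0931×178.3 + 0.2511×147.6 + 0.2231×111.2 + 0.2912×46.2 = 120.8735 per 1 000.
Ratio = 78.2069 ÷ 120.8735 = 0.64701.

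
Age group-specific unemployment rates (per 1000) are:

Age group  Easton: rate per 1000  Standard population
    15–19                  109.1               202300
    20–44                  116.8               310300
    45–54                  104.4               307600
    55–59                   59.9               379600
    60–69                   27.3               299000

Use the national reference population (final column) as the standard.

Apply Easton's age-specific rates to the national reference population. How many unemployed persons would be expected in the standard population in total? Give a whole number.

121328

Expected unemployed persons = Σ (standard pop × age-specific rate ÷ 1000)
= 202300×109.1/1000 + 310300×116.8/1000 + 307600×104.4/1000 + 379600×59.9/1000 + 299000×27.3/1000
= 22070.93 + 36243.04 + 32113.44 + 22738.04 + 8162.70 = 121328.15.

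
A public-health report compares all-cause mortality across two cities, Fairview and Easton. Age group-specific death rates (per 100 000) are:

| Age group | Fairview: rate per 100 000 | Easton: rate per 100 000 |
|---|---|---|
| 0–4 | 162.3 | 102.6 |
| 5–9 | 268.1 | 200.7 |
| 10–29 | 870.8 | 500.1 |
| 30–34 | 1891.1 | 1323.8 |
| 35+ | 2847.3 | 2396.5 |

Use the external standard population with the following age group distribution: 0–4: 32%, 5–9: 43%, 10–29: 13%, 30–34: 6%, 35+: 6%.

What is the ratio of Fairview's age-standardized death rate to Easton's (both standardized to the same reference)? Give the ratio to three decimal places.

1.386

Standard weights: 0.32, 0.43, 0.13, 0.06, 0.06.
Fairview: 0.3200×162.3 + 0.4300×268.1 + 0.1300×870.8 + 0.0600×1891.1 + 0.0600×2847.3 = 564.7270 per 100 000.
Easton: 0.3200×102.6 + 0.4300×200.7 + 0.1300×500.1 + 0.0600×1323.8 + 0.0600×2396.5 = 407.3640 per 100 000.
Ratio = 564.7270 ÷ 407.3640 = 1.38630.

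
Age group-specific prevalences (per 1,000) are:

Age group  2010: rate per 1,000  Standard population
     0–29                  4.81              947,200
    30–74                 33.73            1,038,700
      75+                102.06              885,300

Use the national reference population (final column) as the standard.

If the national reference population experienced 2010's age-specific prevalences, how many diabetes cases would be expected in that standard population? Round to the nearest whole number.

129945

Expected diabetes cases = Σ (standard pop × age-specific rate ÷ 1,000)
= 947,200×4.81/1,000 + 1,038,700×33.73/1,000 + 885,300×102.06/1,000
= 4556.03 + 35035.35 + 90353.72 = 129945.10.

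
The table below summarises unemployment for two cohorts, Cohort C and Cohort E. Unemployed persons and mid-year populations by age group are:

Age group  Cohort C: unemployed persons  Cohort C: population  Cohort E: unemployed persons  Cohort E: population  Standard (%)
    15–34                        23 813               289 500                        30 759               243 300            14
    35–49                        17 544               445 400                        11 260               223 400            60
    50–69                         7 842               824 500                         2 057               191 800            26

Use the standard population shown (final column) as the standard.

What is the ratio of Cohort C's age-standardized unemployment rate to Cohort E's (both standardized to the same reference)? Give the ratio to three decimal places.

Age-specific rates per 1 000 for Cohort C: 82.256, 39.389, 9.511.
For Cohort E: 126.424, 50.403, 10.725.
Standard weights: 0.14, 0.60, 0.26.
Cohort C: 0.1400×82.256 + 0.6000×39.389 + 0.2600×9.511 = 37.6223 per 1 000.
Cohort E: 0.1400×126.424 + 0.6000×50.403 + 0.2600×10.725 = 50.7295 per 1 000.
Ratio = 37.6223 ÷ 50.7295 = 0.74163.

0.742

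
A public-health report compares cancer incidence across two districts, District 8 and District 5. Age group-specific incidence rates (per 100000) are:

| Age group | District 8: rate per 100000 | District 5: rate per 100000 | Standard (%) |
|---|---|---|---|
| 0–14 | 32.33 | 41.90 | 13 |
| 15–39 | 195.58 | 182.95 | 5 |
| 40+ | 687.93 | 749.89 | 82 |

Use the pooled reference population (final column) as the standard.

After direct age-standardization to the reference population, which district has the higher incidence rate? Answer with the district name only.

Standard weights: 0.13, 0.05, 0.82.
District 8: 0.1300×32.33 + 0.0500×195.58 + 0.8200×687.93 = 578.0845 per 100000.
District 5: 0.1300×41.90 + 0.0500×182.95 + 0.8200×749.89 = 629.5043 per 100000.

District 5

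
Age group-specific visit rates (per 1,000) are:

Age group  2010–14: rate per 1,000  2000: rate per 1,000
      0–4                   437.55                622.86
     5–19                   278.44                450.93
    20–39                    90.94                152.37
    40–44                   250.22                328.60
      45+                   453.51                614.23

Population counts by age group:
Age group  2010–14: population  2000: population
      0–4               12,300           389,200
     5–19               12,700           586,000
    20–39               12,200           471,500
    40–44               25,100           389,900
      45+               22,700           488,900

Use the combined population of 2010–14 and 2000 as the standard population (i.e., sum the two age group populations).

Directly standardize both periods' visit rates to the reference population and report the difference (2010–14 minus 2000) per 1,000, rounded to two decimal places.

-133.64

Combined standard total = 2,410,500; weights = 0.1666, 0.2484, 0.2007, 0.1722, 0.2122.
2010–14: 0.1666×437.55 + 0.2484×278.44 + 0.2007×90.94 + 0.1722×250.22 + 0.2122×453.51 = 299.6155 per 1,000.
2000: 0.1666×622.86 + 0.2484×450.93 + 0.2007×152.37 + 0.1722×328.60 + 0.2122×614.23 = 433.2547 per 1,000.
Difference = 299.6155 − 433.2547 = -133.6393.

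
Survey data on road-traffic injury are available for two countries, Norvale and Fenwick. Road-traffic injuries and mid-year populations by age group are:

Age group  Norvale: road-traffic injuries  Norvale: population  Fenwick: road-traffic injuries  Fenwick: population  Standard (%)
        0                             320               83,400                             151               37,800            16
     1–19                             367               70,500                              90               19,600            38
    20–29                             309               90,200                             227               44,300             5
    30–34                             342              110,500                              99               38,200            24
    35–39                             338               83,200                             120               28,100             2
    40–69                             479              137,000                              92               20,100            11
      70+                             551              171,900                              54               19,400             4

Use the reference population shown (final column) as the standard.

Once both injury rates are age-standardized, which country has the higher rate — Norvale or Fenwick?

Norvale

Age-specific rates per 100,000 for Norvale: 383.69, 520.57, 342.57, 309.50, 406.25, 349.64, 320.54.
For Fenwick: 399.47, 459.18, 512.42, 259.16, 427.05, 457.71, 278.35.
Standard weights: 0.16, 0.38, 0.05, 0.24, 0.02, 0.11, 0.04.
Norvale: 0.1600×383.69 + 0.3800×520.57 + 0.0500×342.57 + 0.2400×309.50 + 0.0200×406.25 + 0.1100×349.64 + 0.0400×320.54 = 410.0219 per 100,000.
Fenwick: 0.1600×399.47 + 0.3800×459.18 + 0.0500×512.42 + 0.2400×259.16 + 0.0200×427.05 + 0.1100×457.71 + 0.0400×278.35 = 396.2481 per 100,000.
The crude rates (362.39 vs 401.45) would put Fenwick higher, but that reflects its age composition; once standardized to a common age structure, Norvale has the higher underlying rate.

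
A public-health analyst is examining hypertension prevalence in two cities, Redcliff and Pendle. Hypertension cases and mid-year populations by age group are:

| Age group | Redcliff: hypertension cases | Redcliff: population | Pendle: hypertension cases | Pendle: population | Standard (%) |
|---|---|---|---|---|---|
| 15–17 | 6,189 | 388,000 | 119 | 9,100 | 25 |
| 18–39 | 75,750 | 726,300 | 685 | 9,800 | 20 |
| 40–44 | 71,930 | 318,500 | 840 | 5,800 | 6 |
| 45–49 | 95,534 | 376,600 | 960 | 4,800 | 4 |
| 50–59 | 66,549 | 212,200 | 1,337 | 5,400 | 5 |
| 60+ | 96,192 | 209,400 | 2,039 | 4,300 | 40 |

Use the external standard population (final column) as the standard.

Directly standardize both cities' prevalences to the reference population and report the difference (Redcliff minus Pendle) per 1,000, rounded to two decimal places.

11.98

Age-specific rates per 1,000 for Redcliff: 15.951, 104.296, 225.840, 253.675, 313.615, 459.370.
For Pendle: 13.077, 69.898, 144.828, 200.000, 247.593, 474.186.
Standard weights: 0.25, 0.20, 0.06, 0.04, 0.05, 0.40.
Redcliff: 0.2500×15.951 + 0.2000×104.296 + 0.0600×225.840 + 0.0400×253.675 + 0.0500×313.615 + 0.4000×459.370 = 247.9729 per 1,000.
Pendle: 0.2500×13.077 + 0.2000×69.898 + 0.0600×144.828 + 0.0400×200.000 + 0.0500×247.593 + 0.4000×474.186 = 235.9925 per 1,000.
Difference = 247.9729 − 235.9925 = 11.9803.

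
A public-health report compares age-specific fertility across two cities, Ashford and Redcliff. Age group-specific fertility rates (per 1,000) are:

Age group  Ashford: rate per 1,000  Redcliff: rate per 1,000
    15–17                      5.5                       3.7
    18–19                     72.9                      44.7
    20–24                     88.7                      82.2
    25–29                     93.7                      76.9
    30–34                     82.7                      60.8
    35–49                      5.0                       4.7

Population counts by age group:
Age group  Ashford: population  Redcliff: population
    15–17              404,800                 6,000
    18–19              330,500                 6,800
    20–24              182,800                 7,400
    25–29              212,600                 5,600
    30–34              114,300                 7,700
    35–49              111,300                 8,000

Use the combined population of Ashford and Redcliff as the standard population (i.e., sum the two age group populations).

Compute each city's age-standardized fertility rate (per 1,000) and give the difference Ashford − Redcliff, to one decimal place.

12.8

Combined standard total = 1,397,800; weights = 0.2939, 0.2413, 0.1361, 0.1561, 0.0873, 0.0853.
Ashford: 0.2939×5.5 + 0.2413×72.9 + 0.1361×88.7 + 0.1561×93.7 + 0.0873×82.7 + 0.0853×5.0 = 53.5488 per 1,000.
Redcliff: 0.2939×3.7 + 0.2413×44.7 + 0.1361×82.2 + 0.1561×76.9 + 0.0873×60.8 + 0.0853×4.7 = 40.7709 per 1,000.
Difference = 53.5488 − 40.7709 = 12.7779.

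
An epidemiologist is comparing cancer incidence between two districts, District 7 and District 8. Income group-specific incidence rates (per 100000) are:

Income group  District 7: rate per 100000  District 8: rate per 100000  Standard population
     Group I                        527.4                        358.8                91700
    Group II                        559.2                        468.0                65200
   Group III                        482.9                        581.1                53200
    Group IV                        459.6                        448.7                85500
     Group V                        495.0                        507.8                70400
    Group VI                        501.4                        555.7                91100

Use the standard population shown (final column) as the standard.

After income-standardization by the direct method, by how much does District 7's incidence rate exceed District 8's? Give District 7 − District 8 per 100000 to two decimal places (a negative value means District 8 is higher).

Standard total = 457100; weights = 0.2006, 0.1426, 0.1164, 0.1870, 0.1540, 0.1993.
District 7: 0.2006×527.4 + 0.1426×559.2 + 0.1164×482.9 + 0.1870×459.6 + 0.1540×495.0 + 0.1993×501.4 = 503.9030 per 100000.
District 8: 0.2006×358.8 + 0.1426×468.0 + 0.1164×581.1 + 0.1870×448.7 + 0.1540×507.8 + 0.1993×555.7 = 479.2547 per 100000.
Difference = 503.9030 − 479.2547 = 24.6483.

24.65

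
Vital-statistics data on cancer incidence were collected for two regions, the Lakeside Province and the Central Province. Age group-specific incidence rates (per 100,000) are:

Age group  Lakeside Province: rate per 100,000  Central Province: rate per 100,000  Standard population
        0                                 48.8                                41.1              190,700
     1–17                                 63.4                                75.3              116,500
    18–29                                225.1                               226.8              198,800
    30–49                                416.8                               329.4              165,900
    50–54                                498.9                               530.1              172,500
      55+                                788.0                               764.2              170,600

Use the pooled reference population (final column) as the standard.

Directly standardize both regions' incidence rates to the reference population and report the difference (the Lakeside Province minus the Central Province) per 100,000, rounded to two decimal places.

12.73

Standard total = 1,015,000; weights = 0.1879, 0.1148, 0.1959, 0.1634, 0.1700, 0.1681.
The Lakeside Province: 0.1879×48.8 + 0.1148×63.4 + 0.1959×225.1 + 0.1634×416.8 + 0.1700×498.9 + 0.1681×788.0 = 345.8939 per 100,000.
The Central Province: 0.1879×41.1 + 0.1148×75.3 + 0.1959×226.8 + 0.1634×329.4 + 0.1700×530.1 + 0.1681×764.2 = 333.1628 per 100,000.
Difference = 345.8939 − 333.1628 = 12.7311.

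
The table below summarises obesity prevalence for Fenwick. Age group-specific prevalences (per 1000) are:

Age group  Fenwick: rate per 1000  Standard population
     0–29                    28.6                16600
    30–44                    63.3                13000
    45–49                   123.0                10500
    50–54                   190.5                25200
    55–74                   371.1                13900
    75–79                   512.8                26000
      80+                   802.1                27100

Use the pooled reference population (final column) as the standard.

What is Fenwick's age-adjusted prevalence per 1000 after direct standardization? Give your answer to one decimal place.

Standard total = 132300; weights = 0.1255, 0.0983, 0.0794, 0.1905, 0.1051, 0.1965, 0.2048.
Standardized rate: 0.1255×28.6 + 0.0983×63.3 + 0.0794×123.0 + 0.1905×190.5 + 0.1051×371.1 + 0.1965×512.8 + 0.2048×802.1 = 359.9226 per 1000.

359.9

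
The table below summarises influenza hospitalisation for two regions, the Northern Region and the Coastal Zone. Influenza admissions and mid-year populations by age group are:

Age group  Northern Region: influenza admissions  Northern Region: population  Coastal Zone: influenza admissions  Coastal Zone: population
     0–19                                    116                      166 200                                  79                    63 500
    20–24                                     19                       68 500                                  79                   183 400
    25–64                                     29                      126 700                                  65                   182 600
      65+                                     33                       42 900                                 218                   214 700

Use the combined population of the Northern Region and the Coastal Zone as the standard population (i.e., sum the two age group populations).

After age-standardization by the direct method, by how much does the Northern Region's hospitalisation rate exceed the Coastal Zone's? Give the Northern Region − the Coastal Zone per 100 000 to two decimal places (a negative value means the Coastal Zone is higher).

Age-specific rates per 100 000 for the Northern Region: 69.80, 27.74, 22.89, 76.92.
For the Coastal Zone: 124.41, 43.08, 35.60, 101.54.
Combined standard total = 1 048 500; weights = 0.2191, 0.2402, 0.2950, 0.2457.
The Northern Region: 0.2191×69.80 + 0.2402×27.74 + 0.2950×22.89 + 0.2457×76.92 = 47.6050 per 100 000.
The Coastal Zone: 0.2191×124.41 + 0.2402×43.08 + 0.2950×35.60 + 0.2457×101.54 = 73.0506 per 100 000.
Difference = 47.6050 − 73.0506 = -25.4456.

-25.45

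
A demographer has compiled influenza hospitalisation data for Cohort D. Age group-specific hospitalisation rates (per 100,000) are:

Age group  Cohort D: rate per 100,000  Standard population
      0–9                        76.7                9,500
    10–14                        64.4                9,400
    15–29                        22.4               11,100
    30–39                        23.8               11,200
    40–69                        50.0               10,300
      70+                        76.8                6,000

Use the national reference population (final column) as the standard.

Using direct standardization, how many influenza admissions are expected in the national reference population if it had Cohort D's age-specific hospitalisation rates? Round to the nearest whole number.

28

Expected influenza admissions = Σ (standard pop × age-specific rate ÷ 100,000)
= 9,500×76.7/100,000 + 9,400×64.4/100,000 + 11,100×22.4/100,000 + 11,200×23.8/100,000 + 10,300×50.0/100,000 + 6,000×76.8/100,000
= 7.29 + 6.05 + 2.49 + 2.67 + 5.15 + 4.61 = 28.25.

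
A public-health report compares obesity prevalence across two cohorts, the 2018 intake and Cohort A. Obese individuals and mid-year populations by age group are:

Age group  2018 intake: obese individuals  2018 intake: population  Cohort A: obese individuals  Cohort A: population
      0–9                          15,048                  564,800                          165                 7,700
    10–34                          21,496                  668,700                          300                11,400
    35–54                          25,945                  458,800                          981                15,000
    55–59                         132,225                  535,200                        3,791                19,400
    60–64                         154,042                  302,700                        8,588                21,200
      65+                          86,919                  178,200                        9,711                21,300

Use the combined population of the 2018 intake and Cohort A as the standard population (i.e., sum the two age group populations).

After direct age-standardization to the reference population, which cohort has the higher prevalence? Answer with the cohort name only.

Age-specific rates per 1,000 for the 2018 intake: 26.643, 32.146, 56.550, 247.057, 508.893, 487.761.
For Cohort A: 21.429, 26.316, 65.400, 195.412, 405.094, 455.915.
Combined standard total = 2,804,400; weights = 0.2041, 0.2425, 0.1689, 0.1978, 0.1155, 0.0711.
The 2018 intake: 0.2041×26.643 + 0.2425×32.146 + 0.1689×56.550 + 0.1978×247.057 + 0.1155×508.893 + 0.0711×487.761 = 165.1211 per 1,000.
Cohort A: 0.2041×21.429 + 0.2425×26.316 + 0.1689×65.400 + 0.1978×195.412 + 0.1155×405.094 + 0.0711×455.915 = 139.6707 per 1,000.
The crude rates (160.86 vs 245.17) would put Cohort A higher, but that reflects its age composition; once standardized to a common age structure, the 2018 intake has the higher underlying rate.

2018 intake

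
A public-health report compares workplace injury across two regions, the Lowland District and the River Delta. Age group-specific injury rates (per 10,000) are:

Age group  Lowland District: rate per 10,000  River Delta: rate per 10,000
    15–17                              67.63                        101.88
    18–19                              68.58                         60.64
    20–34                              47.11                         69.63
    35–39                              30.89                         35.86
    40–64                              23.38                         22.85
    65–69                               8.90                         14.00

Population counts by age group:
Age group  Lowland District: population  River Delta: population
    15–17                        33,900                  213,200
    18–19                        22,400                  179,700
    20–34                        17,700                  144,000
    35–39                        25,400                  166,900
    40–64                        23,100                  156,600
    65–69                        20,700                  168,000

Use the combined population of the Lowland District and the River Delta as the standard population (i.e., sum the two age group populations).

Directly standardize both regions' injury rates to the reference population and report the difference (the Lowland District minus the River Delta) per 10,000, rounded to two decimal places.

Combined standard total = 1,171,600; weights = 0.2109, 0.1725, 0.1380, 0.1641, 0.1534, 0.1611.
The Lowland District: 0.2109×67.63 + 0.1725×68.58 + 0.1380×47.11 + 0.1641×30.89 + 0.1534×23.38 + 0.1611×8.90 = 42.6853 per 10,000.
The River Delta: 0.2109×101.88 + 0.1725×60.64 + 0.1380×69.63 + 0.1641×35.86 + 0.1534×22.85 + 0.1611×14.00 = 53.2032 per 10,000.
Difference = 42.6853 − 53.2032 = -10.5180.

-10.52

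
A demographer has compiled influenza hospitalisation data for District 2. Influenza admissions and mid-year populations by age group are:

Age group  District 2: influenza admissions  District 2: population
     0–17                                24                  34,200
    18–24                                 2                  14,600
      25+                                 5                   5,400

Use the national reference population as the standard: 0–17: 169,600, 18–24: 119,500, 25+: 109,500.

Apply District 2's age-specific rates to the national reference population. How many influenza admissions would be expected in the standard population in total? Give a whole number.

237

Age-specific rates per 100,000 for District 2: 70.18, 13.70, 92.59.
Expected influenza admissions = Σ (standard pop × age-specific rate ÷ 100,000)
= 169,600×70.18/100,000 + 119,500×13.70/100,000 + 109,500×92.59/100,000
= 119.02 + 16.37 + 101.39 = 236.78.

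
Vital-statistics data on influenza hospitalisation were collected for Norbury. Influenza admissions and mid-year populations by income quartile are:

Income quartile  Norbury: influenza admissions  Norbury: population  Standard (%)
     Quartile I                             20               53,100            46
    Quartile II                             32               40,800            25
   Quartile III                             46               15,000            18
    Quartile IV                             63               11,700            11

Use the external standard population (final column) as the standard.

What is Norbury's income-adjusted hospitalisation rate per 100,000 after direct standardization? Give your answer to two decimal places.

Income-specific rates per 100,000 for Norbury: 37.66, 78.43, 306.67, 538.46.
Standard weights: 0.46, 0.25, 0.18, 0.11.
Standardized rate: 0.4600×37.66 + 0.2500×78.43 + 0.1800×306.67 + 0.1100×538.46 = 151.3644 per 100,000.

151.36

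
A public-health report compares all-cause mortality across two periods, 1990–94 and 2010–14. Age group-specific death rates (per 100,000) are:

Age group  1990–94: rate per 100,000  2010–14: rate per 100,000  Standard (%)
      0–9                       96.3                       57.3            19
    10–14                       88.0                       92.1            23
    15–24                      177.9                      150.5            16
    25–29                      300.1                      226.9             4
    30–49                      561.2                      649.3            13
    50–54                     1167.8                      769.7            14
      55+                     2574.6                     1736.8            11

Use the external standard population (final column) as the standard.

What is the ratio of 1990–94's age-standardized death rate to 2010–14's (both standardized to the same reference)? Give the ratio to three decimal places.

1.335

Standard weights: 0.19, 0.23, 0.16, 0.04, 0.13, 0.14, 0.11.
1990–94: 0.1900×96.3 + 0.2300×88.0 + 0.1600×177.9 + 0.0400×300.1 + 0.1300×561.2 + 0.1400×1167.8 + 0.1100×2574.6 = 598.6590 per 100,000.
2010–14: 0.1900×57.3 + 0.2300×92.1 + 0.1600×150.5 + 0.0400×226.9 + 0.1300×649.3 + 0.1400×769.7 + 0.1100×1736.8 = 448.4410 per 100,000.
Ratio = 598.6590 ÷ 448.4410 = 1.33498.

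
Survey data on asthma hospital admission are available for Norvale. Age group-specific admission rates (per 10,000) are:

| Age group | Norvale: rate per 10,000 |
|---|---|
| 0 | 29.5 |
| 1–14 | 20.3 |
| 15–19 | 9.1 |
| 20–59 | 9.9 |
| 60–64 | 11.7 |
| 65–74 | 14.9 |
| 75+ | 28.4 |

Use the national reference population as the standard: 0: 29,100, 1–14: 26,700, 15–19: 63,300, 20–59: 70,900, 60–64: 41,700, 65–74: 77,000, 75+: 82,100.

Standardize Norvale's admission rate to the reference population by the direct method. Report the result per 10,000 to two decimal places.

Standard total = 390,800; weights = 0.0745, 0.0683, 0.1620, 0.1814, 0.1067, 0.1970, 0.2101.
Standardized rate: 0.0745×29.5 + 0.0683×20.3 + 0.1620×9.1 + 0.1814×9.9 + 0.1067×11.7 + 0.1970×14.9 + 0.2101×28.4 = 17.0042 per 10,000.

17.00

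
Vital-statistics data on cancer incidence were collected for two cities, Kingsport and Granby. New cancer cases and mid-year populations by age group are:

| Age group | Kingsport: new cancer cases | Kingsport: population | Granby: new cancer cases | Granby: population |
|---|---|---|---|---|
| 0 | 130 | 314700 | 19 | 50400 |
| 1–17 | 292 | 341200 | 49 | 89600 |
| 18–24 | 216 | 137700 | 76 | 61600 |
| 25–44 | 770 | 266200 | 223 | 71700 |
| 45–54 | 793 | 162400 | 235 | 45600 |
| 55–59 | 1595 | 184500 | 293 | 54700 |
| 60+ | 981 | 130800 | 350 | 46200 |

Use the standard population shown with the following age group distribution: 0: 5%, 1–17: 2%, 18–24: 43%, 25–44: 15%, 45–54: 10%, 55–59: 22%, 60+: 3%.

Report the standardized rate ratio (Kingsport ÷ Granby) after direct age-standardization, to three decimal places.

Age-specific rates per 100000 for Kingsport: 41.31, 85.58, 156.86, 289.26, 488.30, 864.50, 750.00.
For Granby: 37.70, 54.69, 123.38, 311.02, 515.35, 535.65, 757.58.
Standard weights: 0.05, 0.02, 0.43, 0.15, 0.10, 0.22, 0.03.
Kingsport: 0.0500×41.31 + 0.0200×85.58 + 0.4300×156.86 + 0.1500×289.26 + 0.1000×488.30 + 0.2200×864.50 + 0.0300×750.00 = 376.1362 per 100000.
Granby: 0.0500×37.70 + 0.0200×54.69 + 0.4300×123.38 + 0.1500×311.02 + 0.1000×515.35 + 0.2200×535.65 + 0.0300×757.58 = 294.7885 per 100000.
Ratio = 376.1362 ÷ 294.7885 = 1.27595.

1.276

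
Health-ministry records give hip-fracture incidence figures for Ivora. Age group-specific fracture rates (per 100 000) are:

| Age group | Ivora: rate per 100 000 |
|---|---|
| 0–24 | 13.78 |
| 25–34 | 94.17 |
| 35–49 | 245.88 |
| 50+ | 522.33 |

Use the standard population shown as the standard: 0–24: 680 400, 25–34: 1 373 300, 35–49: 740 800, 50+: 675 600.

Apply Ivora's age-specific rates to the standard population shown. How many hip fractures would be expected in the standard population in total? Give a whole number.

6737

Expected hip fractures = Σ (standard pop × age-specific rate ÷ 100 000)
= 680 400×13.78/100 000 + 1 373 300×94.17/100 000 + 740 800×245.88/100 000 + 675 600×522.33/100 000
= 93.76 + 1293.24 + 1821.48 + 3528.86 = 6737.34.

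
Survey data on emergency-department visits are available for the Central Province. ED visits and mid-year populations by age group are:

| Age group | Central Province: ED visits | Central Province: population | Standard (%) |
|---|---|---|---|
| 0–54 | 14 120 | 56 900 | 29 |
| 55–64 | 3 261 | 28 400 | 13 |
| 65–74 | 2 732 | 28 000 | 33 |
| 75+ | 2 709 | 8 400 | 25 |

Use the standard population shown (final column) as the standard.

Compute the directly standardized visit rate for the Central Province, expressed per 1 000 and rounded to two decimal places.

Age-specific rates per 1 000 for the Central Province: 248.155, 114.824, 97.571, 322.500.
Standard weights: 0.29, 0.13, 0.33, 0.25.
Standardized rate: 0.2900×248.155 + 0.1300×114.824 + 0.3300×97.571 + 0.2500×322.500 = 199.7155 per 1 000.

199.72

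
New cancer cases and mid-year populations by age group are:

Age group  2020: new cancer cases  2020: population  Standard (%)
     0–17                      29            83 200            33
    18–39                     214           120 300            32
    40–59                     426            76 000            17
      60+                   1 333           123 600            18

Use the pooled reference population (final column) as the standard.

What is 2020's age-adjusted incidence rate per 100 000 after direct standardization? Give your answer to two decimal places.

Age-specific rates per 100 000 for 2020: 34.86, 177.89, 560.53, 1078.48.
Standard weights: 0.33, 0.32, 0.17, 0.18.
Standardized rate: 0.3300×34.86 + 0.3200×177.89 + 0.1700×560.53 + 0.1800×1078.48 = 357.8424 per 100 000.

357.84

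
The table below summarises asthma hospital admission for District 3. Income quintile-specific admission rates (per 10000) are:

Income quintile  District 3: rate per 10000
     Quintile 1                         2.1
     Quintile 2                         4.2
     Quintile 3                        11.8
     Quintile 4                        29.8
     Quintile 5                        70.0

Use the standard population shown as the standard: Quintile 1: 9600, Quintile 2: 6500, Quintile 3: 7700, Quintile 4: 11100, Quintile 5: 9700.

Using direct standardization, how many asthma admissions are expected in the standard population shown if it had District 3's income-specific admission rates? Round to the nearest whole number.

115

Expected asthma admissions = Σ (standard pop × income-specific rate ÷ 10000)
= 9600×2.1/10000 + 6500×4.2/10000 + 7700×11.8/10000 + 11100×29.8/10000 + 9700×70.0/10000
= 2.02 + 2.73 + 9.09 + 33.08 + 67.90 = 114.81.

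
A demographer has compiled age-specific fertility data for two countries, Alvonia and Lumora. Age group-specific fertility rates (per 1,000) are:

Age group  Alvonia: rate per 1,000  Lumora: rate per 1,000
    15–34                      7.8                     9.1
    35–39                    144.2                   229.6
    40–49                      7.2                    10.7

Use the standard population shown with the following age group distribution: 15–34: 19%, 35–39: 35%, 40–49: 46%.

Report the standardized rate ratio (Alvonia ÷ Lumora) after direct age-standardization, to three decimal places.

0.635

Standard weights: 0.19, 0.35, 0.46.
Alvonia: 0.1900×7.8 + 0.3500×144.2 + 0.4600×7.2 = 55.2640 per 1,000.
Lumora: 0.1900×9.1 + 0.3500×229.6 + 0.4600×10.7 = 87.0110 per 1,000.
Ratio = 55.2640 ÷ 87.0110 = 0.63514.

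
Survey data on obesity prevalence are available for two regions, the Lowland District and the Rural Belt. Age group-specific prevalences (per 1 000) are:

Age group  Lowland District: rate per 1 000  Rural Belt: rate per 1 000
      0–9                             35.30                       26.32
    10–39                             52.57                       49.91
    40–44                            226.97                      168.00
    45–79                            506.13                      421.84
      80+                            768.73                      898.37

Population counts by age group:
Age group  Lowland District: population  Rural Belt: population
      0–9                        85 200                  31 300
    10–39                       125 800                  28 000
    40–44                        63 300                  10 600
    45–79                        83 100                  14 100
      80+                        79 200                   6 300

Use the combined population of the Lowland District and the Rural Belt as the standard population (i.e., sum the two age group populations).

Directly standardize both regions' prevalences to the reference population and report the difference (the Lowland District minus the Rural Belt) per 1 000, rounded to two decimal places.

Combined standard total = 526 900; weights = 0.2211, 0.2919, 0.1403, 0.1845, 0.1623.
The Lowland District: 0.2211×35.30 + 0.2919×52.57 + 0.1403×226.97 + 0.1845×506.13 + 0.1623×768.73 = 273.0937 per 1 000.
The Rural Belt: 0.2211×26.32 + 0.2919×49.91 + 0.1403×168.00 + 0.1845×421.84 + 0.1623×898.37 = 267.5482 per 1 000.
Difference = 273.0937 − 267.5482 = 5.5455.

5.55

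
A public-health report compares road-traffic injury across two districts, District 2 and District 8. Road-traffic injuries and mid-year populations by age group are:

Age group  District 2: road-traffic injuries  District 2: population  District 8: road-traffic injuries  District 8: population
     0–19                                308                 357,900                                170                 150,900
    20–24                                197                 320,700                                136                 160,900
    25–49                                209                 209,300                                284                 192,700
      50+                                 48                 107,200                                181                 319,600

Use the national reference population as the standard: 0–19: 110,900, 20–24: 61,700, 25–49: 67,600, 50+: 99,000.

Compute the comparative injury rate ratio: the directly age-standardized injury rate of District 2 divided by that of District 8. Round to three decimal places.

0.737

Age-specific rates per 100,000 for District 2: 86.06, 61.43, 99.86, 44.78.
For District 8: 112.66, 84.52, 147.38, 56.63.
Standard total = 339,200; weights = 0.3269, 0.1819, 0.1993, 0.2919.
District 2: 0.3269×86.06 + 0.1819×61.43 + 0.1993×99.86 + 0.2919×44.78 = 72.2790 per 100,000.
District 8: 0.3269×112.66 + 0.1819×84.52 + 0.1993×147.38 + 0.2919×56.63 = 98.1085 per 100,000.
Ratio = 72.2790 ÷ 98.1085 = 0.73673.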